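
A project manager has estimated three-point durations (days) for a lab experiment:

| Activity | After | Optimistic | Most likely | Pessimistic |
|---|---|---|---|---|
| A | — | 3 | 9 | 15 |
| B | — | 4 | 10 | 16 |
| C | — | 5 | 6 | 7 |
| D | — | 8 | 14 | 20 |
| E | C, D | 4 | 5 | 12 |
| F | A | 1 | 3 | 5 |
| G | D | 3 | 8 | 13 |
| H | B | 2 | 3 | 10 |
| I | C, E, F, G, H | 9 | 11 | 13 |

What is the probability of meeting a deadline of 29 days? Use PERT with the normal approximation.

te_A = (3 + 4·9 + 15)/6 = 54/6 = 9; σ²_A = ((15−3)/6)² = 4.000
te_B = (4 + 4·10 + 16)/6 = 60/6 = 10; σ²_B = ((16−4)/6)² = 4.000
te_C = (5 + 4·6 + 7)/6 = 36/6 = 6; σ²_C = ((7−5)/6)² = 0.111
te_D = (8 + 4·14 + 20)/6 = 84/6 = 14; σ²_D = ((20−8)/6)² = 4.000
te_E = (4 + 4·5 + 12)/6 = 36/6 = 6; σ²_E = ((12−4)/6)² = 1.778
te_F = (1 + 4·3 + 5)/6 = 18/6 = 3; σ²_F = ((5−1)/6)² = 0.444
te_G = (3 + 4·8 + 13)/6 = 48/6 = 8; σ²_G = ((13−3)/6)² = 2.778
te_H = (2 + 4·3 + 10)/6 = 24/6 = 4; σ²_H = ((10−2)/6)² = 1.778
te_I = (9 + 4·11 + 13)/6 = 66/6 = 11; σ²_I = ((13−9)/6)² = 0.444

Forward pass:
ES_A = 0; EF_A = 9
ES_B = 0; EF_B = 10
ES_C = 0; EF_C = 6
ES_D = 0; EF_D = 14
ES_E = max(EF_C=6, EF_D=14) = 14; EF_E = 14+6 = 20
ES_F = 9; EF_F = 9+3 = 12
ES_G = 14; EF_G = 14+8 = 22
ES_H = 10; EF_H = 10+4 = 14
ES_I = max(EF_C=6, EF_E=20, EF_F=12, EF_G=22, EF_H=14) = 22; EF_I = 22+11 = 33
Expected project duration μ = 33 days. Critical path: D → G → I.

Variance along critical path = 4.000 + 2.778 + 0.444 = 7.222; σ = √7.222 = 2.687 days.
Z = (29 − 33) / 2.687 = -1.488
P(T ≤ 29) = Φ(-1.488) ≈ 0.068

0.068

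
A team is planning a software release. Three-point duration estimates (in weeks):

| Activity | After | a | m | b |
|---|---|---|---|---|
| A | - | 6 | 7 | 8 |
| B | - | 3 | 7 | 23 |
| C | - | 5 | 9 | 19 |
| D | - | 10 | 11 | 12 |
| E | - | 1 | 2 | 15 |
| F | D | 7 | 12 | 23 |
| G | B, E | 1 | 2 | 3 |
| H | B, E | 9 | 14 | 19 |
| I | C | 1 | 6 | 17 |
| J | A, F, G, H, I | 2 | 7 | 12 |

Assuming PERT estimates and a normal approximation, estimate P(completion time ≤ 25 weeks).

te_A = (6 + 4·7 + 8)/6 = 42/6 = 7; σ²_A = ((8−6)/6)² = 0.111
te_B = (3 + 4·7 + 23)/6 = 54/6 = 9; σ²_B = ((23−3)/6)² = 11.111
te_C = (5 + 4·9 + 19)/6 = 60/6 = 10; σ²_C = ((19−5)/6)² = 5.444
te_D = (10 + 4·11 + 12)/6 = 66/6 = 11; σ²_D = ((12−10)/6)² = 0.111
te_E = (1 + 4·2 + 15)/6 = 24/6 = 4; σ²_E = ((15−1)/6)² = 5.444
te_F = (7 + 4·12 + 23)/6 = 78/6 = 13; σ²_F = ((23−7)/6)² = 7.111
te_G = (1 + 4·2 + 3)/6 = 12/6 = 2; σ²_G = ((3−1)/6)² = 0.111
te_H = (9 + 4·14 + 19)/6 = 84/6 = 14; σ²_H = ((19−9)/6)² = 2.778
te_I = (1 + 4·6 + 17)/6 = 42/6 = 7; σ²_I = ((17−1)/6)² = 7.111
te_J = (2 + 4·7 + 12)/6 = 42/6 = 7; σ²_J = ((12−2)/6)² = 2.778

Forward pass:
ES_A = 0; EF_A = 7
ES_B = 0; EF_B = 9
ES_C = 0; EF_C = 10
ES_D = 0; EF_D = 11
ES_E = 0; EF_E = 4
ES_F = 11; EF_F = 11+13 = 24
ES_G = max(EF_B=9, EF_E=4) = 9; EF_G = 9+2 = 11
ES_H = max(EF_B=9, EF_E=4) = 9; EF_H = 9+14 = 23
ES_I = 10; EF_I = 10+7 = 17
ES_J = max(EF_A=7, EF_F=24, EF_G=11, EF_H=23, EF_I=17) = 24; EF_J = 24+7 = 31
Expected project duration μ = 31 weeks. Critical path: D → F → J.

Variance along critical path = 0.111 + 7.111 + 2.778 = 10.000; σ = √10.000 = 3.162 weeks.
Z = (25 − 31) / 3.162 = -1.897
P(T ≤ 25) = Φ(-1.897) ≈ 0.029

0.029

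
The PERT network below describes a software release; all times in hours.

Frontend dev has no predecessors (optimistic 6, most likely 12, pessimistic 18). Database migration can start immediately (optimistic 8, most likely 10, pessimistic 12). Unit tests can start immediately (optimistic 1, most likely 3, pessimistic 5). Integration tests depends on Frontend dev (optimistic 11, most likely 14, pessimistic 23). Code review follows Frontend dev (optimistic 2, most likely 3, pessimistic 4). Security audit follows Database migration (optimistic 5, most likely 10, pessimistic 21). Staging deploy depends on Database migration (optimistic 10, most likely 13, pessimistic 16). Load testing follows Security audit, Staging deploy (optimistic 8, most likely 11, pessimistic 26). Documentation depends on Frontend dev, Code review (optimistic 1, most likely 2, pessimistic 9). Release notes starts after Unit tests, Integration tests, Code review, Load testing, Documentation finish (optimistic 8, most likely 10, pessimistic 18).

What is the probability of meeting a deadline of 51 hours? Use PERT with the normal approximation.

0.864

te_Frontend dev = (6 + 4·12 + 18)/6 = 72/6 = 12; σ²_Frontend dev = ((18−6)/6)² = 4.000
te_Database migration = (8 + 4·10 + 12)/6 = 60/6 = 10; σ²_Database migration = ((12−8)/6)² = 0.444
te_Unit tests = (1 + 4·3 + 5)/6 = 18/6 = 3; σ²_Unit tests = ((5−1)/6)² = 0.444
te_Integration tests = (11 + 4·14 + 23)/6 = 90/6 = 15; σ²_Integration tests = ((23−11)/6)² = 4.000
te_Code review = (2 + 4·3 + 4)/6 = 18/6 = 3; σ²_Code review = ((4−2)/6)² = 0.111
te_Security audit = (5 + 4·10 + 21)/6 = 66/6 = 11; σ²_Security audit = ((21−5)/6)² = 7.111
te_Staging deploy = (10 + 4·13 + 16)/6 = 78/6 = 13; σ²_Staging deploy = ((16−10)/6)² = 1.000
te_Load testing = (8 + 4·11 + 26)/6 = 78/6 = 13; σ²_Load testing = ((26−8)/6)² = 9.000
te_Documentation = (1 + 4·2 + 9)/6 = 18/6 = 3; σ²_Documentation = ((9−1)/6)² = 1.778
te_Release notes = (8 + 4·10 + 18)/6 = 66/6 = 11; σ²_Release notes = ((18−8)/6)² = 2.778

Forward pass:
ES_Frontend dev = 0; EF_Frontend dev = 12
ES_Database migration = 0; EF_Database migration = 10
ES_Unit tests = 0; EF_Unit tests = 3
ES_Integration tests = 12; EF_Integration tests = 12+15 = 27
ES_Code review = 12; EF_Code review = 12+3 = 15
ES_Security audit = 10; EF_Security audit = 10+11 = 21
ES_Staging deploy = 10; EF_Staging deploy = 10+13 = 23
ES_Load testing = max(EF_Security audit=21, EF_Staging deploy=23) = 23; EF_Load testing = 23+13 = 36
ES_Documentation = max(EF_Frontend dev=12, EF_Code review=15) = 15; EF_Documentation = 15+3 = 18
ES_Release notes = max(EF_Unit tests=3, EF_Integration tests=27, EF_Code review=15, EF_Load testing=36, EF_Documentation=18) = 36; EF_Release notes = 36+11 = 47
Expected project duration μ = 47 hours. Critical path: Database migration → Staging deploy → Load testing → Release notes.

Variance along critical path = 0.444 + 1.000 + 9.000 + 2.778 = 13.222; σ = √13.222 = 3.636 hours.
Z = (51 − 47) / 3.636 = 1.100
P(T ≤ 51) = Φ(1.100) ≈ 0.864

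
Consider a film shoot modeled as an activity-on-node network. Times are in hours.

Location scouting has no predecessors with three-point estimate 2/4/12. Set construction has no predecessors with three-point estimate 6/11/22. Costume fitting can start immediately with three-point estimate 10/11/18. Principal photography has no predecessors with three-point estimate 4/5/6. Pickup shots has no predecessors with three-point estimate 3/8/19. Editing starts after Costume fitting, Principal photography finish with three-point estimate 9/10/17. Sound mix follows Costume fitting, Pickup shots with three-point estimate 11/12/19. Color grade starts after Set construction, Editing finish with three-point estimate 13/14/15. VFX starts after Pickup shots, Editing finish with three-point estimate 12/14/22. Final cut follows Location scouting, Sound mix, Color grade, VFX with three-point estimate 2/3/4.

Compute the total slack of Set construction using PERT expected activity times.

12 hours

te_Location scouting = (2 + 4·4 + 12)/6 = 30/6 = 5
te_Set construction = (6 + 4·11 + 22)/6 = 72/6 = 12
te_Costume fitting = (10 + 4·11 + 18)/6 = 72/6 = 12
te_Principal photography = (4 + 4·5 + 6)/6 = 30/6 = 5
te_Pickup shots = (3 + 4·8 + 19)/6 = 54/6 = 9
te_Editing = (9 + 4·10 + 17)/6 = 66/6 = 11
te_Sound mix = (11 + 4·12 + 19)/6 = 78/6 = 13
te_Color grade = (13 + 4·14 + 15)/6 = 84/6 = 14
te_VFX = (12 + 4·14 + 22)/6 = 90/6 = 15
te_Final cut = (2 + 4·3 + 4)/6 = 18/6 = 3

Forward pass:
ES_Location scouting = 0; EF_Location scouting = 5
ES_Set construction = 0; EF_Set construction = 12
ES_Costume fitting = 0; EF_Costume fitting = 12
ES_Principal photography = 0; EF_Principal photography = 5
ES_Pickup shots = 0; EF_Pickup shots = 9
ES_Editing = max(EF_Costume fitting=12, EF_Principal photography=5) = 12; EF_Editing = 12+11 = 23
ES_Sound mix = max(EF_Costume fitting=12, EF_Pickup shots=9) = 12; EF_Sound mix = 12+13 = 25
ES_Color grade = max(EF_Set construction=12, EF_Editing=23) = 23; EF_Color grade = 23+14 = 37
ES_VFX = max(EF_Pickup shots=9, EF_Editing=23) = 23; EF_VFX = 23+15 = 38
ES_Final cut = max(EF_Location scouting=5, EF_Sound mix=25, EF_Color grade=37, EF_VFX=38) = 38; EF_Final cut = 38+3 = 41
Expected project duration μ = 41 hours. Critical path: Costume fitting → Editing → VFX → Final cut.

Backward pass:
LF_Final cut = 41; LS_Final cut = 41−3 = 38
LF_VFX = LS_Final cut = 38; LS_VFX = 38−15 = 23
LF_Color grade = LS_Final cut = 38; LS_Color grade = 38−14 = 24
LF_Sound mix = LS_Final cut = 38; LS_Sound mix = 38−13 = 25
LF_Editing = min(LS_Color grade=24, LS_VFX=23) = 23; LS_Editing = 23−11 = 12
LF_Pickup shots = min(LS_Sound mix=25, LS_VFX=23) = 23; LS_Pickup shots = 23−9 = 14
LF_Principal photography = LS_Editing = 12; LS_Principal photography = 12−5 = 7
LF_Costume fitting = min(LS_Editing=12, LS_Sound mix=25) = 12; LS_Costume fitting = 12−12 = 0
LF_Set construction = LS_Color grade = 24; LS_Set construction = 24−12 = 12
LF_Location scouting = LS_Final cut = 38; LS_Location scouting = 38−5 = 33
Slack_Set construction = LS_Set construction − ES_Set construction = 12 − 0 = 12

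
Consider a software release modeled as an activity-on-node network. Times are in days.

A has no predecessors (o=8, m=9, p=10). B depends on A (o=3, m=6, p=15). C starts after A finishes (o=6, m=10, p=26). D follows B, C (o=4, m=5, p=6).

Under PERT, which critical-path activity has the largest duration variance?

te_A = (8 + 4·9 + 10)/6 = 54/6 = 9; σ²_A = ((10−8)/6)² = 0.111
te_B = (3 + 4·6 + 15)/6 = 42/6 = 7; σ²_B = ((15−3)/6)² = 4.000
te_C = (6 + 4·10 + 26)/6 = 72/6 = 12; σ²_C = ((26−6)/6)² = 11.111
te_D = (4 + 4·5 + 6)/6 = 30/6 = 5; σ²_D = ((6−4)/6)² = 0.111

Forward pass:
ES_A = 0; EF_A = 9
ES_B = 9; EF_B = 9+7 = 16
ES_C = 9; EF_C = 9+12 = 21
ES_D = max(EF_B=16, EF_C=21) = 21; EF_D = 21+5 = 26
Expected project duration μ = 26 days. Critical path: A → C → D.

Variances on critical path: σ²_A=0.111, σ²_C=11.111, σ²_D=0.111.
Largest is σ²_C = 11.111.

C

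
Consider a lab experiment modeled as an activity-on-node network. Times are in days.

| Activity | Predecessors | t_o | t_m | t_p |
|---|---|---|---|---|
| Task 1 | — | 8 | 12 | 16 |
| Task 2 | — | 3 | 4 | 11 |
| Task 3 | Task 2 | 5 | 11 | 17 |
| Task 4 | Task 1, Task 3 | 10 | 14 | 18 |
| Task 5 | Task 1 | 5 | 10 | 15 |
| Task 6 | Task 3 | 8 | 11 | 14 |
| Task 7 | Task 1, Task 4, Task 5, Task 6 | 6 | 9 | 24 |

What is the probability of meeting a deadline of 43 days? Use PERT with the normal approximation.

0.688

te_Task 1 = (8 + 4·12 + 16)/6 = 72/6 = 12; σ²_Task 1 = ((16−8)/6)² = 1.778
te_Task 2 = (3 + 4·4 + 11)/6 = 30/6 = 5; σ²_Task 2 = ((11−3)/6)² = 1.778
te_Task 3 = (5 + 4·11 + 17)/6 = 66/6 = 11; σ²_Task 3 = ((17−5)/6)² = 4.000
te_Task 4 = (10 + 4·14 + 18)/6 = 84/6 = 14; σ²_Task 4 = ((18−10)/6)² = 1.778
te_Task 5 = (5 + 4·10 + 15)/6 = 60/6 = 10; σ²_Task 5 = ((15−5)/6)² = 2.778
te_Task 6 = (8 + 4·11 + 14)/6 = 66/6 = 11; σ²_Task 6 = ((14−8)/6)² = 1.000
te_Task 7 = (6 + 4·9 + 24)/6 = 66/6 = 11; σ²_Task 7 = ((24−6)/6)² = 9.000

Forward pass:
ES_Task 1 = 0; EF_Task 1 = 12
ES_Task 2 = 0; EF_Task 2 = 5
ES_Task 3 = 5; EF_Task 3 = 5+11 = 16
ES_Task 4 = max(EF_Task 1=12, EF_Task 3=16) = 16; EF_Task 4 = 16+14 = 30
ES_Task 5 = 12; EF_Task 5 = 12+10 = 22
ES_Task 6 = 16; EF_Task 6 = 16+11 = 27
ES_Task 7 = max(EF_Task 1=12, EF_Task 4=30, EF_Task 5=22, EF_Task 6=27) = 30; EF_Task 7 = 30+11 = 41
Expected project duration μ = 41 days. Critical path: Task 2 → Task 3 → Task 4 → Task 7.

Variance along critical path = 1.778 + 4.000 + 1.778 + 9.000 = 16.556; σ = √16.556 = 4.069 days.
Z = (43 − 41) / 4.069 = 0.492
P(T ≤ 43) = Φ(0.492) ≈ 0.688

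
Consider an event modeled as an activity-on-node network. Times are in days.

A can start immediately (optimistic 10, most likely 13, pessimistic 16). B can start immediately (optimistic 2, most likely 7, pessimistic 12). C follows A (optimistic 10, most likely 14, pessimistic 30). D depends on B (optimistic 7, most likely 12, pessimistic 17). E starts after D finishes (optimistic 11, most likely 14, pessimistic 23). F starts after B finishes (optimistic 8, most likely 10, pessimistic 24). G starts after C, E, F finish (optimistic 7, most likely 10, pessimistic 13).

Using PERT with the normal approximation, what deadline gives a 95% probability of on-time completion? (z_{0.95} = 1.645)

49.3 days

te_A = (10 + 4·13 + 16)/6 = 78/6 = 13; σ²_A = ((16−10)/6)² = 1.000
te_B = (2 + 4·7 + 12)/6 = 42/6 = 7; σ²_B = ((12−2)/6)² = 2.778
te_C = (10 + 4·14 + 30)/6 = 96/6 = 16; σ²_C = ((30−10)/6)² = 11.111
te_D = (7 + 4·12 + 17)/6 = 72/6 = 12; σ²_D = ((17−7)/6)² = 2.778
te_E = (11 + 4·14 + 23)/6 = 90/6 = 15; σ²_E = ((23−11)/6)² = 4.000
te_F = (8 + 4·10 + 24)/6 = 72/6 = 12; σ²_F = ((24−8)/6)² = 7.111
te_G = (7 + 4·10 + 13)/6 = 60/6 = 10; σ²_G = ((13−7)/6)² = 1.000

Forward pass:
ES_A = 0; EF_A = 13
ES_B = 0; EF_B = 7
ES_C = 13; EF_C = 13+16 = 29
ES_D = 7; EF_D = 7+12 = 19
ES_E = 19; EF_E = 19+15 = 34
ES_F = 7; EF_F = 7+12 = 19
ES_G = max(EF_C=29, EF_E=34, EF_F=19) = 34; EF_G = 34+10 = 44
Expected project duration μ = 44 days. Critical path: B → D → E → G.

Variance along critical path = 2.778 + 2.778 + 4.000 + 1.000 = 10.556; σ = 3.249 days.
D = μ + z·σ = 44 + 1.645·3.249 = 49.3 days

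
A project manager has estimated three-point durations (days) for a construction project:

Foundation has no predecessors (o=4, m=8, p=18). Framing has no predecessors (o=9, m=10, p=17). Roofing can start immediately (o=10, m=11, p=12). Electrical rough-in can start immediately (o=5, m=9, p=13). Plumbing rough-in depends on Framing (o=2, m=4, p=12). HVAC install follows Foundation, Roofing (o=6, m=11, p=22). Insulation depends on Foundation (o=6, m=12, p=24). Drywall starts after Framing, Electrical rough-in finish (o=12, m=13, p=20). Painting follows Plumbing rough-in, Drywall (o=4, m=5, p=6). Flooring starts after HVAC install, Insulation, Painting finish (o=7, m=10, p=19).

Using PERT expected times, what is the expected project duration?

te_Foundation = (4 + 4·8 + 18)/6 = 54/6 = 9
te_Framing = (9 + 4·10 + 17)/6 = 66/6 = 11
te_Roofing = (10 + 4·11 + 12)/6 = 66/6 = 11
te_Electrical rough-in = (5 + 4·9 + 13)/6 = 54/6 = 9
te_Plumbing rough-in = (2 + 4·4 + 12)/6 = 30/6 = 5
te_HVAC install = (6 + 4·11 + 22)/6 = 72/6 = 12
te_Insulation = (6 + 4·12 + 24)/6 = 78/6 = 13
te_Drywall = (12 + 4·13 + 20)/6 = 84/6 = 14
te_Painting = (4 + 4·5 + 6)/6 = 30/6 = 5
te_Flooring = (7 + 4·10 + 19)/6 = 66/6 = 11

Forward pass:
ES_Foundation = 0; EF_Foundation = 9
ES_Framing = 0; EF_Framing = 11
ES_Roofing = 0; EF_Roofing = 11
ES_Electrical rough-in = 0; EF_Electrical rough-in = 9
ES_Plumbing rough-in = 11; EF_Plumbing rough-in = 11+5 = 16
ES_HVAC install = max(EF_Foundation=9, EF_Roofing=11) = 11; EF_HVAC install = 11+12 = 23
ES_Insulation = 9; EF_Insulation = 9+13 = 22
ES_Drywall = max(EF_Framing=11, EF_Electrical rough-in=9) = 11; EF_Drywall = 11+14 = 25
ES_Painting = max(EF_Plumbing rough-in=16, EF_Drywall=25) = 25; EF_Painting = 25+5 = 30
ES_Flooring = max(EF_HVAC install=23, EF_Insulation=22, EF_Painting=30) = 30; EF_Flooring = 30+11 = 41
Expected project duration μ = 41 days. Critical path: Framing → Drywall → Painting → Flooring.

41 days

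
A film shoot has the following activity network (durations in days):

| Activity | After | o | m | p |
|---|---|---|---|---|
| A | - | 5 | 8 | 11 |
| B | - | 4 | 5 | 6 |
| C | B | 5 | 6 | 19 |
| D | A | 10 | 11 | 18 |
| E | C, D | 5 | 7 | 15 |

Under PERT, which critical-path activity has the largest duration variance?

te_A = (5 + 4·8 + 11)/6 = 48/6 = 8; σ²_A = ((11−5)/6)² = 1.000
te_B = (4 + 4·5 + 6)/6 = 30/6 = 5; σ²_B = ((6−4)/6)² = 0.111
te_C = (5 + 4·6 + 19)/6 = 48/6 = 8; σ²_C = ((19−5)/6)² = 5.444
te_D = (10 + 4·11 + 18)/6 = 72/6 = 12; σ²_D = ((18−10)/6)² = 1.778
te_E = (5 + 4·7 + 15)/6 = 48/6 = 8; σ²_E = ((15−5)/6)² = 2.778

Forward pass:
ES_A = 0; EF_A = 8
ES_B = 0; EF_B = 5
ES_C = 5; EF_C = 5+8 = 13
ES_D = 8; EF_D = 8+12 = 20
ES_E = max(EF_C=13, EF_D=20) = 20; EF_E = 20+8 = 28
Expected project duration μ = 28 days. Critical path: A → D → E.

Variances on critical path: σ²_A=1.000, σ²_D=1.778, σ²_E=2.778.
Largest is σ²_E = 2.778.

E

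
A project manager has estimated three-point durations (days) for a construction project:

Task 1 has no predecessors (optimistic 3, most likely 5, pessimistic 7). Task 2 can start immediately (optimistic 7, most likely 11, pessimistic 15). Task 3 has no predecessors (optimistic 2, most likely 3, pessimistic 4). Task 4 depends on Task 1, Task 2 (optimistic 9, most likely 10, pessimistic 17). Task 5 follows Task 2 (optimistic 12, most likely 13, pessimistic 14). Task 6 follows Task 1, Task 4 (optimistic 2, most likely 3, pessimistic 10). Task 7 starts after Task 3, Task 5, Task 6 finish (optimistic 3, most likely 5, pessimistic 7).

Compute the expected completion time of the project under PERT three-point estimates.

31 days

te_Task 1 = (3 + 4·5 + 7)/6 = 30/6 = 5
te_Task 2 = (7 + 4·11 + 15)/6 = 66/6 = 11
te_Task 3 = (2 + 4·3 + 4)/6 = 18/6 = 3
te_Task 4 = (9 + 4·10 + 17)/6 = 66/6 = 11
te_Task 5 = (12 + 4·13 + 14)/6 = 78/6 = 13
te_Task 6 = (2 + 4·3 + 10)/6 = 24/6 = 4
te_Task 7 = (3 + 4·5 + 7)/6 = 30/6 = 5

Forward pass:
ES_Task 1 = 0; EF_Task 1 = 5
ES_Task 2 = 0; EF_Task 2 = 11
ES_Task 3 = 0; EF_Task 3 = 3
ES_Task 4 = max(EF_Task 1=5, EF_Task 2=11) = 11; EF_Task 4 = 11+11 = 22
ES_Task 5 = 11; EF_Task 5 = 11+13 = 24
ES_Task 6 = max(EF_Task 1=5, EF_Task 4=22) = 22; EF_Task 6 = 22+4 = 26
ES_Task 7 = max(EF_Task 3=3, EF_Task 5=24, EF_Task 6=26) = 26; EF_Task 7 = 26+5 = 31
Expected project duration μ = 31 days. Critical path: Task 2 → Task 4 → Task 6 → Task 7.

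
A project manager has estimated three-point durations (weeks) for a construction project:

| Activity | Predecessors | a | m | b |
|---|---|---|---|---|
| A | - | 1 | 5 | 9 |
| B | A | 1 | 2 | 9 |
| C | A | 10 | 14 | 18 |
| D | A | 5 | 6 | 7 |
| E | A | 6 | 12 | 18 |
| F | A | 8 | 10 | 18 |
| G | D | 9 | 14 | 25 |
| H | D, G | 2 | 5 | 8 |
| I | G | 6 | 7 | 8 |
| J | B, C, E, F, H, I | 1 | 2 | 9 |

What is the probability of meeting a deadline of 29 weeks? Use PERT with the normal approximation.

0.017

te_A = (1 + 4·5 + 9)/6 = 30/6 = 5; σ²_A = ((9−1)/6)² = 1.778
te_B = (1 + 4·2 + 9)/6 = 18/6 = 3; σ²_B = ((9−1)/6)² = 1.778
te_C = (10 + 4·14 + 18)/6 = 84/6 = 14; σ²_C = ((18−10)/6)² = 1.778
te_D = (5 + 4·6 + 7)/6 = 36/6 = 6; σ²_D = ((7−5)/6)² = 0.111
te_E = (6 + 4·12 + 18)/6 = 72/6 = 12; σ²_E = ((18−6)/6)² = 4.000
te_F = (8 + 4·10 + 18)/6 = 66/6 = 11; σ²_F = ((18−8)/6)² = 2.778
te_G = (9 + 4·14 + 25)/6 = 90/6 = 15; σ²_G = ((25−9)/6)² = 7.111
te_H = (2 + 4·5 + 8)/6 = 30/6 = 5; σ²_H = ((8−2)/6)² = 1.000
te_I = (6 + 4·7 + 8)/6 = 42/6 = 7; σ²_I = ((8−6)/6)² = 0.111
te_J = (1 + 4·2 + 9)/6 = 18/6 = 3; σ²_J = ((9−1)/6)² = 1.778

Forward pass:
ES_A = 0; EF_A = 5
ES_B = 5; EF_B = 5+3 = 8
ES_C = 5; EF_C = 5+14 = 19
ES_D = 5; EF_D = 5+6 = 11
ES_E = 5; EF_E = 5+12 = 17
ES_F = 5; EF_F = 5+11 = 16
ES_G = 11; EF_G = 11+15 = 26
ES_H = max(EF_D=11, EF_G=26) = 26; EF_H = 26+5 = 31
ES_I = 26; EF_I = 26+7 = 33
ES_J = max(EF_B=8, EF_C=19, EF_E=17, EF_F=16, EF_H=31, EF_I=33) = 33; EF_J = 33+3 = 36
Expected project duration μ = 36 weeks. Critical path: A → D → G → I → J.

Variance along critical path = 1.778 + 0.111 + 7.111 + 0.111 + 1.778 = 10.889; σ = √10.889 = 3.300 weeks.
Z = (29 − 36) / 3.300 = -2.121
P(T ≤ 29) = Φ(-2.121) ≈ 0.017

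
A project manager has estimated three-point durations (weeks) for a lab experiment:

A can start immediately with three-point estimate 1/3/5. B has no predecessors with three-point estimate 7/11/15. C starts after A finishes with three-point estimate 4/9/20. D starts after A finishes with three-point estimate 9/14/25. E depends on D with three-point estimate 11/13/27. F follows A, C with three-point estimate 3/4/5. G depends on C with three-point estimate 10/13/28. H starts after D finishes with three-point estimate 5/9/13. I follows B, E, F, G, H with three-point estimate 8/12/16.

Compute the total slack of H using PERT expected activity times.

te_A = (1 + 4·3 + 5)/6 = 18/6 = 3
te_B = (7 + 4·11 + 15)/6 = 66/6 = 11
te_C = (4 + 4·9 + 20)/6 = 60/6 = 10
te_D = (9 + 4·14 + 25)/6 = 90/6 = 15
te_E = (11 + 4·13 + 27)/6 = 90/6 = 15
te_F = (3 + 4·4 + 5)/6 = 24/6 = 4
te_G = (10 + 4·13 + 28)/6 = 90/6 = 15
te_H = (5 + 4·9 + 13)/6 = 54/6 = 9
te_I = (8 + 4·12 + 16)/6 = 72/6 = 12

Forward pass:
ES_A = 0; EF_A = 3
ES_B = 0; EF_B = 11
ES_C = 3; EF_C = 3+10 = 13
ES_D = 3; EF_D = 3+15 = 18
ES_E = 18; EF_E = 18+15 = 33
ES_F = max(EF_A=3, EF_C=13) = 13; EF_F = 13+4 = 17
ES_G = 13; EF_G = 13+15 = 28
ES_H = 18; EF_H = 18+9 = 27
ES_I = max(EF_B=11, EF_E=33, EF_F=17, EF_G=28, EF_H=27) = 33; EF_I = 33+12 = 45
Expected project duration μ = 45 weeks. Critical path: A → D → E → I.

Backward pass:
LF_I = 45; LS_I = 45−12 = 33
LF_H = LS_I = 33; LS_H = 33−9 = 24
LF_G = LS_I = 33; LS_G = 33−15 = 18
LF_F = LS_I = 33; LS_F = 33−4 = 29
LF_E = LS_I = 33; LS_E = 33−15 = 18
LF_D = min(LS_E=18, LS_H=24) = 18; LS_D = 18−15 = 3
LF_C = min(LS_F=29, LS_G=18) = 18; LS_C = 18−10 = 8
LF_B = LS_I = 33; LS_B = 33−11 = 22
LF_A = min(LS_C=8, LS_D=3, LS_F=29) = 3; LS_A = 3−3 = 0
Slack_H = LS_H − ES_H = 24 − 18 = 6

6 weeks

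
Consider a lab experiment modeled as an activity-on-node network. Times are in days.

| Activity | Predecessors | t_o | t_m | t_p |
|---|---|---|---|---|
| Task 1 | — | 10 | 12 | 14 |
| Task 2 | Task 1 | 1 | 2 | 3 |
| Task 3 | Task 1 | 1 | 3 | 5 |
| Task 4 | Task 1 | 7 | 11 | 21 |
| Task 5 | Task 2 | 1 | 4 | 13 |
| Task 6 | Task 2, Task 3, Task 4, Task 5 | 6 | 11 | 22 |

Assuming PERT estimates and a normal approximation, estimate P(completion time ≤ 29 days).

0.026

te_Task 1 = (10 + 4·12 + 14)/6 = 72/6 = 12; σ²_Task 1 = ((14−10)/6)² = 0.444
te_Task 2 = (1 + 4·2 + 3)/6 = 12/6 = 2; σ²_Task 2 = ((3−1)/6)² = 0.111
te_Task 3 = (1 + 4·3 + 5)/6 = 18/6 = 3; σ²_Task 3 = ((5−1)/6)² = 0.444
te_Task 4 = (7 + 4·11 + 21)/6 = 72/6 = 12; σ²_Task 4 = ((21−7)/6)² = 5.444
te_Task 5 = (1 + 4·4 + 13)/6 = 30/6 = 5; σ²_Task 5 = ((13−1)/6)² = 4.000
te_Task 6 = (6 + 4·11 + 22)/6 = 72/6 = 12; σ²_Task 6 = ((22−6)/6)² = 7.111

Forward pass:
ES_Task 1 = 0; EF_Task 1 = 12
ES_Task 2 = 12; EF_Task 2 = 12+2 = 14
ES_Task 3 = 12; EF_Task 3 = 12+3 = 15
ES_Task 4 = 12; EF_Task 4 = 12+12 = 24
ES_Task 5 = 14; EF_Task 5 = 14+5 = 19
ES_Task 6 = max(EF_Task 2=14, EF_Task 3=15, EF_Task 4=24, EF_Task 5=19) = 24; EF_Task 6 = 24+12 = 36
Expected project duration μ = 36 days. Critical path: Task 1 → Task 4 → Task 6.

Variance along critical path = 0.444 + 5.444 + 7.111 = 13.000; σ = √13.000 = 3.606 days.
Z = (29 − 36) / 3.606 = -1.941
P(T ≤ 29) = Φ(-1.941) ≈ 0.026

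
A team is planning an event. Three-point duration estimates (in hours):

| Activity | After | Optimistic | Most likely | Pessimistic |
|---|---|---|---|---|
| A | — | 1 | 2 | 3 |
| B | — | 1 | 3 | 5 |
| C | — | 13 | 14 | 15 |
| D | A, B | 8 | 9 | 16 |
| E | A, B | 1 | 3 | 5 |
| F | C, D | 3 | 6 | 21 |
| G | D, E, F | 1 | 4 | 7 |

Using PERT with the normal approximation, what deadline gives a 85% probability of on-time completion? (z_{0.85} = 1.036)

te_A = (1 + 4·2 + 3)/6 = 12/6 = 2; σ²_A = ((3−1)/6)² = 0.111
te_B = (1 + 4·3 + 5)/6 = 18/6 = 3; σ²_B = ((5−1)/6)² = 0.444
te_C = (13 + 4·14 + 15)/6 = 84/6 = 14; σ²_C = ((15−13)/6)² = 0.111
te_D = (8 + 4·9 + 16)/6 = 60/6 = 10; σ²_D = ((16−8)/6)² = 1.778
te_E = (1 + 4·3 + 5)/6 = 18/6 = 3; σ²_E = ((5−1)/6)² = 0.444
te_F = (3 + 4·6 + 21)/6 = 48/6 = 8; σ²_F = ((21−3)/6)² = 9.000
te_G = (1 + 4·4 + 7)/6 = 24/6 = 4; σ²_G = ((7−1)/6)² = 1.000

Forward pass:
ES_A = 0; EF_A = 2
ES_B = 0; EF_B = 3
ES_C = 0; EF_C = 14
ES_D = max(EF_A=2, EF_B=3) = 3; EF_D = 3+10 = 13
ES_E = max(EF_A=2, EF_B=3) = 3; EF_E = 3+3 = 6
ES_F = max(EF_C=14, EF_D=13) = 14; EF_F = 14+8 = 22
ES_G = max(EF_D=13, EF_E=6, EF_F=22) = 22; EF_G = 22+4 = 26
Expected project duration μ = 26 hours. Critical path: C → F → G.

Variance along critical path = 0.111 + 9.000 + 1.000 = 10.111; σ = 3.180 hours.
D = μ + z·σ = 26 + 1.036·3.180 = 29.3 hours

29.3 hours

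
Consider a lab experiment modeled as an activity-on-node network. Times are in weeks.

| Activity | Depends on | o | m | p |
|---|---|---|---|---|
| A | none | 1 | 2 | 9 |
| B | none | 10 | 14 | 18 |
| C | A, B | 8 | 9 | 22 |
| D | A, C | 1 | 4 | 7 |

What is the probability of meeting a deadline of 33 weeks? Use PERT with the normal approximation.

0.918

te_A = (1 + 4·2 + 9)/6 = 18/6 = 3; σ²_A = ((9−1)/6)² = 1.778
te_B = (10 + 4·14 + 18)/6 = 84/6 = 14; σ²_B = ((18−10)/6)² = 1.778
te_C = (8 + 4·9 + 22)/6 = 66/6 = 11; σ²_C = ((22−8)/6)² = 5.444
te_D = (1 + 4·4 + 7)/6 = 24/6 = 4; σ²_D = ((7−1)/6)² = 1.000

Forward pass:
ES_A = 0; EF_A = 3
ES_B = 0; EF_B = 14
ES_C = max(EF_A=3, EF_B=14) = 14; EF_C = 14+11 = 25
ES_D = max(EF_A=3, EF_C=25) = 25; EF_D = 25+4 = 29
Expected project duration μ = 29 weeks. Critical path: B → C → D.

Variance along critical path = 1.778 + 5.444 + 1.000 = 8.222; σ = √8.222 = 2.867 weeks.
Z = (33 − 29) / 2.867 = 1.395
P(T ≤ 33) = Φ(1.395) ≈ 0.918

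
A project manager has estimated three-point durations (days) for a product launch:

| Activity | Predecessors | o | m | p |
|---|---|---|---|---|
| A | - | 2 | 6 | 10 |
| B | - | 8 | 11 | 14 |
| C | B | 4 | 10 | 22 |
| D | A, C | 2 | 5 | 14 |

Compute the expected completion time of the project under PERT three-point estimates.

te_A = (2 + 4·6 + 10)/6 = 36/6 = 6
te_B = (8 + 4·11 + 14)/6 = 66/6 = 11
te_C = (4 + 4·10 + 22)/6 = 66/6 = 11
te_D = (2 + 4·5 + 14)/6 = 36/6 = 6

Forward pass:
ES_A = 0; EF_A = 6
ES_B = 0; EF_B = 11
ES_C = 11; EF_C = 11+11 = 22
ES_D = max(EF_A=6, EF_C=22) = 22; EF_D = 22+6 = 28
Expected project duration μ = 28 days. Critical path: B → C → D.

28 days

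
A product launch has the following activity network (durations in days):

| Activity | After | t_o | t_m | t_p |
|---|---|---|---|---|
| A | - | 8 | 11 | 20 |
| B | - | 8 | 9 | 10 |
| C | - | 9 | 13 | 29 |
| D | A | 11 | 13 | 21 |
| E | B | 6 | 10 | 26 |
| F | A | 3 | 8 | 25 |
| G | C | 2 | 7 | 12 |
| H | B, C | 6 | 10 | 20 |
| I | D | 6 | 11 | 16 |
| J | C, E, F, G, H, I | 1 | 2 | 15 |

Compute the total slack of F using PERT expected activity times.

te_A = (8 + 4·11 + 20)/6 = 72/6 = 12
te_B = (8 + 4·9 + 10)/6 = 54/6 = 9
te_C = (9 + 4·13 + 29)/6 = 90/6 = 15
te_D = (11 + 4·13 + 21)/6 = 84/6 = 14
te_E = (6 + 4·10 + 26)/6 = 72/6 = 12
te_F = (3 + 4·8 + 25)/6 = 60/6 = 10
te_G = (2 + 4·7 + 12)/6 = 42/6 = 7
te_H = (6 + 4·10 + 20)/6 = 66/6 = 11
te_I = (6 + 4·11 + 16)/6 = 66/6 = 11
te_J = (1 + 4·2 + 15)/6 = 24/6 = 4

Forward pass:
ES_A = 0; EF_A = 12
ES_B = 0; EF_B = 9
ES_C = 0; EF_C = 15
ES_D = 12; EF_D = 12+14 = 26
ES_E = 9; EF_E = 9+12 = 21
ES_F = 12; EF_F = 12+10 = 22
ES_G = 15; EF_G = 15+7 = 22
ES_H = max(EF_B=9, EF_C=15) = 15; EF_H = 15+11 = 26
ES_I = 26; EF_I = 26+11 = 37
ES_J = max(EF_C=15, EF_E=21, EF_F=22, EF_G=22, EF_H=26, EF_I=37) = 37; EF_J = 37+4 = 41
Expected project duration μ = 41 days. Critical path: A → D → I → J.

Backward pass:
LF_J = 41; LS_J = 41−4 = 37
LF_I = LS_J = 37; LS_I = 37−11 = 26
LF_H = LS_J = 37; LS_H = 37−11 = 26
LF_G = LS_J = 37; LS_G = 37−7 = 30
LF_F = LS_J = 37; LS_F = 37−10 = 27
LF_E = LS_J = 37; LS_E = 37−12 = 25
LF_D = LS_I = 26; LS_D = 26−14 = 12
LF_C = min(LS_G=30, LS_H=26, LS_J=37) = 26; LS_C = 26−15 = 11
LF_B = min(LS_E=25, LS_H=26) = 25; LS_B = 25−9 = 16
LF_A = min(LS_D=12, LS_F=27) = 12; LS_A = 12−12 = 0
Slack_F = LS_F − ES_F = 27 − 12 = 15

15 days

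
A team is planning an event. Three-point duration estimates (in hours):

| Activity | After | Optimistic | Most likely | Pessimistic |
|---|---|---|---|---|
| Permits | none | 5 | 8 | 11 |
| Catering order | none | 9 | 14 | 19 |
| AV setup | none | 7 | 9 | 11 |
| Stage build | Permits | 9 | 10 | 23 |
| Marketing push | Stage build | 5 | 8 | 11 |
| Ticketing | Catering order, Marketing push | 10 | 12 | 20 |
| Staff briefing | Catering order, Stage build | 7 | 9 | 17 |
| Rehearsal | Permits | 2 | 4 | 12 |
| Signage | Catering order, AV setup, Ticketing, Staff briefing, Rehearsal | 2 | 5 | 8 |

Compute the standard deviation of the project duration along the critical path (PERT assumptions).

te_Permits = (5 + 4·8 + 11)/6 = 48/6 = 8; σ²_Permits = ((11−5)/6)² = 1.000
te_Catering order = (9 + 4·14 + 19)/6 = 84/6 = 14; σ²_Catering order = ((19−9)/6)² = 2.778
te_AV setup = (7 + 4·9 + 11)/6 = 54/6 = 9; σ²_AV setup = ((11−7)/6)² = 0.444
te_Stage build = (9 + 4·10 + 23)/6 = 72/6 = 12; σ²_Stage build = ((23−9)/6)² = 5.444
te_Marketing push = (5 + 4·8 + 11)/6 = 48/6 = 8; σ²_Marketing push = ((11−5)/6)² = 1.000
te_Ticketing = (10 + 4·12 + 20)/6 = 78/6 = 13; σ²_Ticketing = ((20−10)/6)² = 2.778
te_Staff briefing = (7 + 4·9 + 17)/6 = 60/6 = 10; σ²_Staff briefing = ((17−7)/6)² = 2.778
te_Rehearsal = (2 + 4·4 + 12)/6 = 30/6 = 5; σ²_Rehearsal = ((12−2)/6)² = 2.778
te_Signage = (2 + 4·5 + 8)/6 = 30/6 = 5; σ²_Signage = ((8−2)/6)² = 1.000

Forward pass:
ES_Permits = 0; EF_Permits = 8
ES_Catering order = 0; EF_Catering order = 14
ES_AV setup = 0; EF_AV setup = 9
ES_Stage build = 8; EF_Stage build = 8+12 = 20
ES_Marketing push = 20; EF_Marketing push = 20+8 = 28
ES_Ticketing = max(EF_Catering order=14, EF_Marketing push=28) = 28; EF_Ticketing = 28+13 = 41
ES_Staff briefing = max(EF_Catering order=14, EF_Stage build=20) = 20; EF_Staff briefing = 20+10 = 30
ES_Rehearsal = 8; EF_Rehearsal = 8+5 = 13
ES_Signage = max(EF_Catering order=14, EF_AV setup=9, EF_Ticketing=41, EF_Staff briefing=30, EF_Rehearsal=13) = 41; EF_Signage = 41+5 = 46
Expected project duration μ = 46 hours. Critical path: Permits → Stage build → Marketing push → Ticketing → Signage.

Variance along critical path = 1.000 + 5.444 + 1.000 + 2.778 + 1.000 = 11.222
σ = √11.222 = 3.350 hours

3.35 hours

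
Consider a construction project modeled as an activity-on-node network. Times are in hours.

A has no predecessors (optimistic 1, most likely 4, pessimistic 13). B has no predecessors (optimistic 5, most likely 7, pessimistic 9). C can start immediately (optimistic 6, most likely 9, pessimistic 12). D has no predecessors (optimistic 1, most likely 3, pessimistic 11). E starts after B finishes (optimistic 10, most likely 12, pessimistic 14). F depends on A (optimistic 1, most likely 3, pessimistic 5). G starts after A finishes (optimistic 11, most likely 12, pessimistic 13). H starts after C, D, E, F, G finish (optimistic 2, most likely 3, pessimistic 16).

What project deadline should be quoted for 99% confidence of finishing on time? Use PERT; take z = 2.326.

29.9 hours

te_A = (1 + 4·4 + 13)/6 = 30/6 = 5; σ²_A = ((13−1)/6)² = 4.000
te_B = (5 + 4·7 + 9)/6 = 42/6 = 7; σ²_B = ((9−5)/6)² = 0.444
te_C = (6 + 4·9 + 12)/6 = 54/6 = 9; σ²_C = ((12−6)/6)² = 1.000
te_D = (1 + 4·3 + 11)/6 = 24/6 = 4; σ²_D = ((11−1)/6)² = 2.778
te_E = (10 + 4·12 + 14)/6 = 72/6 = 12; σ²_E = ((14−10)/6)² = 0.444
te_F = (1 + 4·3 + 5)/6 = 18/6 = 3; σ²_F = ((5−1)/6)² = 0.444
te_G = (11 + 4·12 + 13)/6 = 72/6 = 12; σ²_G = ((13−11)/6)² = 0.111
te_H = (2 + 4·3 + 16)/6 = 30/6 = 5; σ²_H = ((16−2)/6)² = 5.444

Forward pass:
ES_A = 0; EF_A = 5
ES_B = 0; EF_B = 7
ES_C = 0; EF_C = 9
ES_D = 0; EF_D = 4
ES_E = 7; EF_E = 7+12 = 19
ES_F = 5; EF_F = 5+3 = 8
ES_G = 5; EF_G = 5+12 = 17
ES_H = max(EF_C=9, EF_D=4, EF_E=19, EF_F=8, EF_G=17) = 19; EF_H = 19+5 = 24
Expected project duration μ = 24 hours. Critical path: B → E → H.

Variance along critical path = 0.444 + 0.444 + 5.444 = 6.333; σ = 2.517 hours.
D = μ + z·σ = 24 + 2.326·2.517 = 29.9 hours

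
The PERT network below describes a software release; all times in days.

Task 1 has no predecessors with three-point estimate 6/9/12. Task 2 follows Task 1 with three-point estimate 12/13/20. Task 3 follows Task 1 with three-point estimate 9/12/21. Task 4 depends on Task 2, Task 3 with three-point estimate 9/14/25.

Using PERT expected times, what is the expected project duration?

38 days

te_Task 1 = (6 + 4·9 + 12)/6 = 54/6 = 9
te_Task 2 = (12 + 4·13 + 20)/6 = 84/6 = 14
te_Task 3 = (9 + 4·12 + 21)/6 = 78/6 = 13
te_Task 4 = (9 + 4·14 + 25)/6 = 90/6 = 15

Forward pass:
ES_Task 1 = 0; EF_Task 1 = 9
ES_Task 2 = 9; EF_Task 2 = 9+14 = 23
ES_Task 3 = 9; EF_Task 3 = 9+13 = 22
ES_Task 4 = max(EF_Task 2=23, EF_Task 3=22) = 23; EF_Task 4 = 23+15 = 38
Expected project duration μ = 38 days. Critical path: Task 1 → Task 2 → Task 4.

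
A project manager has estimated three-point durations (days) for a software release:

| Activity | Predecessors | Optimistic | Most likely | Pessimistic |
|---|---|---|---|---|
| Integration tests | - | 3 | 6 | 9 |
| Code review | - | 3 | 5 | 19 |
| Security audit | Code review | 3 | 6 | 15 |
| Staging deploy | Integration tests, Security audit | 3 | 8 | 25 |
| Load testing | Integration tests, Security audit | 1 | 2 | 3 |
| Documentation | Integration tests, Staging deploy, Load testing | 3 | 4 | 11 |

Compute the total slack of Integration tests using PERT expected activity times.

te_Integration tests = (3 + 4·6 + 9)/6 = 36/6 = 6
te_Code review = (3 + 4·5 + 19)/6 = 42/6 = 7
te_Security audit = (3 + 4·6 + 15)/6 = 42/6 = 7
te_Staging deploy = (3 + 4·8 + 25)/6 = 60/6 = 10
te_Load testing = (1 + 4·2 + 3)/6 = 12/6 = 2
te_Documentation = (3 + 4·4 + 11)/6 = 30/6 = 5

Forward pass:
ES_Integration tests = 0; EF_Integration tests = 6
ES_Code review = 0; EF_Code review = 7
ES_Security audit = 7; EF_Security audit = 7+7 = 14
ES_Staging deploy = max(EF_Integration tests=6, EF_Security audit=14) = 14; EF_Staging deploy = 14+10 = 24
ES_Load testing = max(EF_Integration tests=6, EF_Security audit=14) = 14; EF_Load testing = 14+2 = 16
ES_Documentation = max(EF_Integration tests=6, EF_Staging deploy=24, EF_Load testing=16) = 24; EF_Documentation = 24+5 = 29
Expected project duration μ = 29 days. Critical path: Code review → Security audit → Staging deploy → Documentation.

Backward pass:
LF_Documentation = 29; LS_Documentation = 29−5 = 24
LF_Load testing = LS_Documentation = 24; LS_Load testing = 24−2 = 22
LF_Staging deploy = LS_Documentation = 24; LS_Staging deploy = 24−10 = 14
LF_Security audit = min(LS_Staging deploy=14, LS_Load testing=22) = 14; LS_Security audit = 14−7 = 7
LF_Code review = LS_Security audit = 7; LS_Code review = 7−7 = 0
LF_Integration tests = min(LS_Staging deploy=14, LS_Load testing=22, LS_Documentation=24) = 14; LS_Integration tests = 14−6 = 8
Slack_Integration tests = LS_Integration tests − ES_Integration tests = 8 − 0 = 8

8 days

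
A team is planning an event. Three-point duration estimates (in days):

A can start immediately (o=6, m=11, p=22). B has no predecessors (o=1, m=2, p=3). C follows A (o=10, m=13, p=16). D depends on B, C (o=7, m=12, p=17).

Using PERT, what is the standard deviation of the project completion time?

te_A = (6 + 4·11 + 22)/6 = 72/6 = 12; σ²_A = ((22−6)/6)² = 7.111
te_B = (1 + 4·2 + 3)/6 = 12/6 = 2; σ²_B = ((3−1)/6)² = 0.111
te_C = (10 + 4·13 + 16)/6 = 78/6 = 13; σ²_C = ((16−10)/6)² = 1.000
te_D = (7 + 4·12 + 17)/6 = 72/6 = 12; σ²_D = ((17−7)/6)² = 2.778

Forward pass:
ES_A = 0; EF_A = 12
ES_B = 0; EF_B = 2
ES_C = 12; EF_C = 12+13 = 25
ES_D = max(EF_B=2, EF_C=25) = 25; EF_D = 25+12 = 37
Expected project duration μ = 37 days. Critical path: A → C → D.

Variance along critical path = 7.111 + 1.000 + 2.778 = 10.889
σ = √10.889 = 3.300 days

3.30 days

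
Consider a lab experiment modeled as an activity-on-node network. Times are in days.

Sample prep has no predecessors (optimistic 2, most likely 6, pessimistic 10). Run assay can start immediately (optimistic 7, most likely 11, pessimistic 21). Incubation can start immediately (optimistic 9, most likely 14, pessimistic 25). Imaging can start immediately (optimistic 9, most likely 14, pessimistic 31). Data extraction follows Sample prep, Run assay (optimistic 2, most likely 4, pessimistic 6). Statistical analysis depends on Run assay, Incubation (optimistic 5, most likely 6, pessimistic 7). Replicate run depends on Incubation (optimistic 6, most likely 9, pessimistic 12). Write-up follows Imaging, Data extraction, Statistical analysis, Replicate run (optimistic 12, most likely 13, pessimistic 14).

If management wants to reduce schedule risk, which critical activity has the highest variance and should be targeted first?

te_Sample prep = (2 + 4·6 + 10)/6 = 36/6 = 6; σ²_Sample prep = ((10−2)/6)² = 1.778
te_Run assay = (7 + 4·11 + 21)/6 = 72/6 = 12; σ²_Run assay = ((21−7)/6)² = 5.444
te_Incubation = (9 + 4·14 + 25)/6 = 90/6 = 15; σ²_Incubation = ((25−9)/6)² = 7.111
te_Imaging = (9 + 4·14 + 31)/6 = 96/6 = 16; σ²_Imaging = ((31−9)/6)² = 13.444
te_Data extraction = (2 + 4·4 + 6)/6 = 24/6 = 4; σ²_Data extraction = ((6−2)/6)² = 0.444
te_Statistical analysis = (5 + 4·6 + 7)/6 = 36/6 = 6; σ²_Statistical analysis = ((7−5)/6)² = 0.111
te_Replicate run = (6 + 4·9 + 12)/6 = 54/6 = 9; σ²_Replicate run = ((12−6)/6)² = 1.000
te_Write-up = (12 + 4·13 + 14)/6 = 78/6 = 13; σ²_Write-up = ((14−12)/6)² = 0.111

Forward pass:
ES_Sample prep = 0; EF_Sample prep = 6
ES_Run assay = 0; EF_Run assay = 12
ES_Incubation = 0; EF_Incubation = 15
ES_Imaging = 0; EF_Imaging = 16
ES_Data extraction = max(EF_Sample prep=6, EF_Run assay=12) = 12; EF_Data extraction = 12+4 = 16
ES_Statistical analysis = max(EF_Run assay=12, EF_Incubation=15) = 15; EF_Statistical analysis = 15+6 = 21
ES_Replicate run = 15; EF_Replicate run = 15+9 = 24
ES_Write-up = max(EF_Imaging=16, EF_Data extraction=16, EF_Statistical analysis=21, EF_Replicate run=24) = 24; EF_Write-up = 24+13 = 37
Expected project duration μ = 37 days. Critical path: Incubation → Replicate run → Write-up.

Variances on critical path: σ²_Incubation=7.111, σ²_Replicate run=1.000, σ²_Write-up=0.111.
Largest is σ²_Incubation = 7.111.

Incubation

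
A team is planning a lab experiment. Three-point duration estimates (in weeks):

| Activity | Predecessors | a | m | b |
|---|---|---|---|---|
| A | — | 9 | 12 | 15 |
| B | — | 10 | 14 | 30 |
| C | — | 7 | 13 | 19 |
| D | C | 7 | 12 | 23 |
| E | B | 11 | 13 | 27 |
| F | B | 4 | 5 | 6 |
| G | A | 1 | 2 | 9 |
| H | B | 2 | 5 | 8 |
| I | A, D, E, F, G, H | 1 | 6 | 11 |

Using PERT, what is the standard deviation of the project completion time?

4.58 weeks

te_A = (9 + 4·12 + 15)/6 = 72/6 = 12; σ²_A = ((15−9)/6)² = 1.000
te_B = (10 + 4·14 + 30)/6 = 96/6 = 16; σ²_B = ((30−10)/6)² = 11.111
te_C = (7 + 4·13 + 19)/6 = 78/6 = 13; σ²_C = ((19−7)/6)² = 4.000
te_D = (7 + 4·12 + 23)/6 = 78/6 = 13; σ²_D = ((23−7)/6)² = 7.111
te_E = (11 + 4·13 + 27)/6 = 90/6 = 15; σ²_E = ((27−11)/6)² = 7.111
te_F = (4 + 4·5 + 6)/6 = 30/6 = 5; σ²_F = ((6−4)/6)² = 0.111
te_G = (1 + 4·2 + 9)/6 = 18/6 = 3; σ²_G = ((9−1)/6)² = 1.778
te_H = (2 + 4·5 + 8)/6 = 30/6 = 5; σ²_H = ((8−2)/6)² = 1.000
te_I = (1 + 4·6 + 11)/6 = 36/6 = 6; σ²_I = ((11−1)/6)² = 2.778

Forward pass:
ES_A = 0; EF_A = 12
ES_B = 0; EF_B = 16
ES_C = 0; EF_C = 13
ES_D = 13; EF_D = 13+13 = 26
ES_E = 16; EF_E = 16+15 = 31
ES_F = 16; EF_F = 16+5 = 21
ES_G = 12; EF_G = 12+3 = 15
ES_H = 16; EF_H = 16+5 = 21
ES_I = max(EF_A=12, EF_D=26, EF_E=31, EF_F=21, EF_G=15, EF_H=21) = 31; EF_I = 31+6 = 37
Expected project duration μ = 37 weeks. Critical path: B → E → I.

Variance along critical path = 11.111 + 7.111 + 2.778 = 21.000
σ = √21.000 = 4.583 weeks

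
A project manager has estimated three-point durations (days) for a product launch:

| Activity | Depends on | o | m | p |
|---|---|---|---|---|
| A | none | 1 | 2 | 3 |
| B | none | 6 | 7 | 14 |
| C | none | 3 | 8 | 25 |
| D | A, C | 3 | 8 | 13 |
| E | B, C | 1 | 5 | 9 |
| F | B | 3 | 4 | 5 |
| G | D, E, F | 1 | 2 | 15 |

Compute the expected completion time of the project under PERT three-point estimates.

22 days

te_A = (1 + 4·2 + 3)/6 = 12/6 = 2
te_B = (6 + 4·7 + 14)/6 = 48/6 = 8
te_C = (3 + 4·8 + 25)/6 = 60/6 = 10
te_D = (3 + 4·8 + 13)/6 = 48/6 = 8
te_E = (1 + 4·5 + 9)/6 = 30/6 = 5
te_F = (3 + 4·4 + 5)/6 = 24/6 = 4
te_G = (1 + 4·2 + 15)/6 = 24/6 = 4

Forward pass:
ES_A = 0; EF_A = 2
ES_B = 0; EF_B = 8
ES_C = 0; EF_C = 10
ES_D = max(EF_A=2, EF_C=10) = 10; EF_D = 10+8 = 18
ES_E = max(EF_B=8, EF_C=10) = 10; EF_E = 10+5 = 15
ES_F = 8; EF_F = 8+4 = 12
ES_G = max(EF_D=18, EF_E=15, EF_F=12) = 18; EF_G = 18+4 = 22
Expected project duration μ = 22 days. Critical path: C → D → G.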